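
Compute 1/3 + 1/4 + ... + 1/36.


Σₖ₌3^36 1/k = 1/3 + 1/4 + 1/5 + ... + 1/36
= 35110531858309/13127595717600
≈ 2.6746

Sum = 35110531858309/13127595717600 ≈ 2.6746


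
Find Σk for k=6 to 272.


Σₖ₌6^272 k = Σₖ₌₁^272 k − Σₖ₌₁^5 k
= 272·273/2 − 5·6/2
= 37128 − 15 = 37113

Σk = 37113


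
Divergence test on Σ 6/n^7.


lim(n→∞) 6/n^7 = 0
lim aₙ = 0 → nth-term test is INCONCLUSIVE
(Need other tests; this is actually a convergent p-series with p=7 > 1)

Inconclusive (lim aₙ = 0; need another test)


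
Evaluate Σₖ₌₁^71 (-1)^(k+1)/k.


S = 1 - 1/2 + 1/3 - 1/4 + 1/5 - 1/6 + 1/7 - 1/8 ± ...
= 0.7001
(Full series converges to +ln(2) ≈ +0.6931)

S_71 = 0.7001


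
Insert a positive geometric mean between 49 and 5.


GM = √(49×5) = √245 = 15.6525

GM = 15.6525


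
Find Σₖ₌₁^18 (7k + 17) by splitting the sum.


Σ(7k+17) = 7·Σk + 17·n
= 7·171 + 17·18
= 1197 + 306 = 1503

Σ = 1503


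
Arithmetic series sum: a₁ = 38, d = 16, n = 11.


aₙ = 38 + (11-1)×16 = 198
Sₙ = n(a₁+aₙ)/2 = 11×(38+198)/2
= 11×236/2 = 1298

S_11 = 1298


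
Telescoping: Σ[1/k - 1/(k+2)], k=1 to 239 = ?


Telescoping with gap 2: two head and two tail terms survive.
= (1 + 1/2) - (1/240 + 1/241)
= 3/2 - 1/240 - 1/241 = 86279/57840

Sum = 86279/57840


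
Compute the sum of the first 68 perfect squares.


n = 68
n(n+1)(2n+1)/6 = 68×69×137/6
= 642804/6 = 107134

Σk² = 107134


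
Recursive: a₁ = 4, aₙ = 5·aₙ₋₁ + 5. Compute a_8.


Computing step by step:
a_1 = 4
a_2 = 25
a_3 = 130
a_4 = 655
a_5 = 3280
a_6 = 16405
a_7 = 82030
a_8 = 410155


a_8 = 410155


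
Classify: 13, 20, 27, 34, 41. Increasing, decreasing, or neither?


Differences: 7, 7, 7, 7
All differences > 0 → strictly INCREASING

Monotonically increasing


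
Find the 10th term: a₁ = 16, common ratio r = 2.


aₙ = a₁·r^(n-1)
= 16×2^9
= 16×512
= 8192

a_10 = 8192


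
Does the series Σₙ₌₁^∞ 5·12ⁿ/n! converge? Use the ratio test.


aₙ = 5·12^n/n!
a_{n+1}/aₙ = 12^(n+1)/(n+1)! × n!/12^n  (constant 5 cancels)
= 12/(n+1)
L = lim(n→∞) 12/(n+1) = 0
L < 1 → series CONVERGES

Converges (ratio test: L = 0 < 1)


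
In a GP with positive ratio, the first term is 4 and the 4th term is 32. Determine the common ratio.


r^(n-1) = aₙ/a₁
r^3 = 32/4 = 8
r = 8^(1/3)
= 2

r = 2


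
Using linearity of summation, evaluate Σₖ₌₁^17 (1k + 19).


Σ(1k+19) = 1·Σk + 19·n
= 1·153 + 19·17
= 153 + 323 = 476

Σ = 476


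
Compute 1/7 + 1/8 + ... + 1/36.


Σₖ₌7^36 1/k = 1/7 + 1/8 + 1/9 + ... + 1/36
= 22639315926589/13127595717600
≈ 1.7246

Sum = 22639315926589/13127595717600 ≈ 1.7246


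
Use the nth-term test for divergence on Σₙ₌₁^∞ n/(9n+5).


lim(n→∞) n/(9n+5) = 1/9 = 1/9  (divide numerator and denominator by n)
lim aₙ = 1/9 ≠ 0 → series DIVERGES

Diverges (lim aₙ = 1/9 ≠ 0)


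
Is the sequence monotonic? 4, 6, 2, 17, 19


Differences: 2, -4, 15, 2
Difference at position 1 is +2 (> 0) but position 2 is -4 (< 0) — sequence both rises and falls
→ NOT monotonic

Not monotonic


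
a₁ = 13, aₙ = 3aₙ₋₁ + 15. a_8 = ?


Computing step by step:
a_1 = 13
a_2 = 54
a_3 = 177
a_4 = 546
a_5 = 1653
a_6 = 4974
a_7 = 14937
a_8 = 44826


a_8 = 44826


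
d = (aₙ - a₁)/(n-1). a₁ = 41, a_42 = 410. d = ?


d = (aₙ - a₁)/(n-1)
= (410 - 41)/(42-1)
= 369/41 = 9

d = 9


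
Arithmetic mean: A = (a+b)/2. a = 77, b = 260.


AM = (77 + 260)/2 = 337/2 = 168.5

AM = 168.5


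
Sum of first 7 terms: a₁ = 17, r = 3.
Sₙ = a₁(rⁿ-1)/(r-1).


Sₙ = 17×(3^7 - 1)/(3 - 1)
= 17×(2187 - 1)/2
= 17×2186/2
= 18581

S_7 = 18581


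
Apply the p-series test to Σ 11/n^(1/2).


p-series test: Σ c/n^p converges if p > 1, diverges if p ≤ 1 (constant c > 0 doesn't affect convergence).
p = 1/2
1/2 ≤ 1 → DIVERGES

Diverges (p = 1/2 ≤ 1)


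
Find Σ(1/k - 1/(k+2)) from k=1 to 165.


Telescoping with gap 2: two head and two tail terms survive.
= (1 + 1/2) - (1/166 + 1/167)
= 3/2 - 1/166 - 1/167 = 20625/13861

Sum = 20625/13861


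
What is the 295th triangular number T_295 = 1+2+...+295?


n(n+1)/2 = 295×296/2 = 87320/2 = 43660

Σk = 43660


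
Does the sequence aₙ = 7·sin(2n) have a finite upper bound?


For all n, -1 ≤ sin(2n) ≤ 1, so -7 ≤ 7·sin(2n) ≤ 7
Lower bound: -7, Upper bound: 7
The sequence IS bounded

Bounded (-7 ≤ aₙ ≤ 7)


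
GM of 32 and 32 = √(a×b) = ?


GM = √(32×32) = √1024 = 32

GM = 32


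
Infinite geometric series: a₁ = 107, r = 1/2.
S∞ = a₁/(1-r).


S∞ = a₁/(1-r) = 107/(1 - 1/2)
= 107/(1/2)
= 214

S∞ = 214


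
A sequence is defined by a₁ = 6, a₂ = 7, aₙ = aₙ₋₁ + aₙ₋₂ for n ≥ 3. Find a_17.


Computing iteratively: 6, 7, 13, 20, 33, 53, 86, 139, 225, 364, 589, 953, ...
a_17 = 10569

a_17 = 10569


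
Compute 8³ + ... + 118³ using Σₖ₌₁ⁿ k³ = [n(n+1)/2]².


Σₖ₌8^118 k³ = [118·119/2]² − [7·8/2]²
= 49294441 − 784 = 49293657

Σk³ = 49293657


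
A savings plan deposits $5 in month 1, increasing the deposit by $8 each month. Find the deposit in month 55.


aₙ = a₁ + (n-1)d
= 5 + (55-1)×8
= 5 + 432
= 437

a_55 = 437


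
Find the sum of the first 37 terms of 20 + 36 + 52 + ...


aₙ = 20 + (37-1)×16 = 596
Sₙ = n(a₁+aₙ)/2 = 37×(20+596)/2
= 37×616/2 = 11396

S_37 = 11396


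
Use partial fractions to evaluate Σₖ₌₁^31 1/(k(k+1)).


1/(k(k+1)) = 1/k - 1/(k+1) (partial fractions)
Telescoping: Σ = 1 - 1/32 = 31/32

Sum = 31/32


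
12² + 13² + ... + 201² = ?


Σₖ₌12^201 k² = Σₖ₌₁^201 k² − Σₖ₌₁^11 k²
= 201·202·403/6 − 11·12·23/6
= 2727101 − 506 = 2726595

Σk² = 2726595


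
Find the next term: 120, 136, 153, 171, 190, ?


Pattern: triangular numbers: n(n+1)/2
Terms: 120, 136, 153, 171, 190
Next term = 210

Next term = 210


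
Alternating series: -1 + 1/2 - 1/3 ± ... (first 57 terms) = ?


S = -1 + 1/2 - 1/3 + 1/4 - 1/5 + 1/6 - 1/7 + 1/8 ± ...
= -0.7018
(Full series converges to -ln(2) ≈ -0.6931)

S_57 = -0.7018


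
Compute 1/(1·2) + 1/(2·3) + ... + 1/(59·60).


1/(k(k+1)) = 1/k - 1/(k+1) (partial fractions)
Telescoping: Σ = 1 - 1/60 = 59/60

Sum = 59/60


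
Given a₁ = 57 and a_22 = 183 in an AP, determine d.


d = (aₙ - a₁)/(n-1)
= (183 - 57)/(22-1)
= 126/21 = 6

d = 6


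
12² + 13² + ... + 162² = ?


Σₖ₌12^162 k² = Σₖ₌₁^162 k² − Σₖ₌₁^11 k²
= 162·163·325/6 − 11·12·23/6
= 1430325 − 506 = 1429819

Σk² = 1429819


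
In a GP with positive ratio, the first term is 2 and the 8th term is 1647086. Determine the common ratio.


r^(n-1) = aₙ/a₁
r^7 = 1647086/2 = 823543
r = 823543^(1/7)
= 7

r = 7


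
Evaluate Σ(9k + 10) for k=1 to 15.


Σ(9k+10) = 9·Σk + 10·n
= 9·120 + 10·15
= 1080 + 150 = 1230

Σ = 1230


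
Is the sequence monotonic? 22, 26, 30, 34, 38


Differences: 4, 4, 4, 4
All differences > 0 → strictly INCREASING

Monotonically increasing


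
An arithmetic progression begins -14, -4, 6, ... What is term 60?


aₙ = a₁ + (n-1)d
= -14 + (60-1)×10
= -14 + 590
= 576

a_60 = 576


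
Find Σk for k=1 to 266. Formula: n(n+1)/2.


n(n+1)/2 = 266×267/2 = 71022/2 = 35511

Σk = 35511


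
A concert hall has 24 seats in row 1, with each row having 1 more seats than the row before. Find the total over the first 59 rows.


aₙ = 24 + (59-1)×1 = 82
Sₙ = n(a₁+aₙ)/2 = 59×(24+82)/2
= 59×106/2 = 3127

S_59 = 3127


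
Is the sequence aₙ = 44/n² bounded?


a₁ = 44, a₂ = 44/4, a₃ = 44/9, ...
0 < aₙ ≤ 44 for all n ≥ 1
The sequence IS bounded

Bounded (0 < aₙ ≤ 44)


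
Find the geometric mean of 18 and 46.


GM = √(18×46) = √828 = 28.775

GM = 28.775


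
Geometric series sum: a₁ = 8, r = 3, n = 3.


Sₙ = 8×(3^3 - 1)/(3 - 1)
= 8×(27 - 1)/2
= 8×26/2
= 104

S_3 = 104


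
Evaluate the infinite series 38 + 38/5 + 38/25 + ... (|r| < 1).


S∞ = a₁/(1-r) = 38/(1 - 1/5)
= 38/(4/5)
= 95/2

S∞ = 95/2


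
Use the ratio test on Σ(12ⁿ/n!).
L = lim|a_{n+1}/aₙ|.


aₙ = 12^n/n!
a_{n+1}/aₙ = 12^(n+1)/(n+1)! × n!/12^n
= 12/(n+1)
L = lim(n→∞) 12/(n+1) = 0
L < 1 → series CONVERGES

Converges (ratio test: L = 0 < 1)


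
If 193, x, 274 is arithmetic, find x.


AM = (193 + 274)/2 = 467/2 = 233.5

AM = 233.5


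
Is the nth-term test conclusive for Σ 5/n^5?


lim(n→∞) 5/n^5 = 0
lim aₙ = 0 → nth-term test is INCONCLUSIVE
(Need other tests; this is actually a convergent p-series with p=5 > 1)

Inconclusive (lim aₙ = 0; need another test)


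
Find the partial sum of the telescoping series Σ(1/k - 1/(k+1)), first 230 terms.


Telescoping: adjacent terms cancel.
= 1/1 - 1/231
= 1 - 1/231 = 230/231

Sum = 230/231


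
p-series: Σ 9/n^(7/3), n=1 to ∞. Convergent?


p-series test: Σ c/n^p converges if p > 1, diverges if p ≤ 1 (constant c > 0 doesn't affect convergence).
p = 7/3
7/3 > 1 → CONVERGES

Converges (p = 7/3 > 1)


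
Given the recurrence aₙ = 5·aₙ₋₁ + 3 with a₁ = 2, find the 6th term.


Computing step by step:
a_1 = 2
a_2 = 13
a_3 = 68
a_4 = 343
a_5 = 1718
a_6 = 8593


a_6 = 8593


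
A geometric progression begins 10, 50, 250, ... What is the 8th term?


aₙ = a₁·r^(n-1)
= 10×5^7
= 10×78125
= 781250

a_8 = 781250


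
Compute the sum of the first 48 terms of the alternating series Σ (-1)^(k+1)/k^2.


S = 1 - 1/4 + 1/9 - 1/16 + 1/25 - 1/36 + 1/49 - 1/64 ± ...
= 0.8223
(Full series converges to +π²/12 ≈ +0.8225)

S_48 = 0.8223


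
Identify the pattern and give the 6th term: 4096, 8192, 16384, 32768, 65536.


Pattern: powers of 2: 2ⁿ
Terms: 4096, 8192, 16384, 32768, 65536
Next term = 131072

Next term = 131072


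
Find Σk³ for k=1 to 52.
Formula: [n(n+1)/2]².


n(n+1)/2 = 52×53/2 = 1378
Σk³ = 1378² = 1898884

Σk³ = 1898884


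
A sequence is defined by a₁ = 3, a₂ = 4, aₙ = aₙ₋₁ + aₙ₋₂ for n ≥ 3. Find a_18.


Computing iteratively: 3, 4, 7, 11, 18, 29, 47, 76, 123, 199, 322, 521, ...
a_18 = 9349

a_18 = 9349


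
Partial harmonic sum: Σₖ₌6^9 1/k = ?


Σₖ₌6^9 1/k = 1/6 + 1/7 + 1/8 + 1/9
= 275/504
≈ 0.5456

Sum = 275/504 ≈ 0.5456


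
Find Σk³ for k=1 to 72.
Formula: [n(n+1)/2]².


n(n+1)/2 = 72×73/2 = 2628
Σk³ = 2628² = 6906384

Σk³ = 6906384


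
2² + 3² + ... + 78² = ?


Σₖ₌2^78 k² = Σₖ₌₁^78 k² − Σₖ₌₁^1 k²
= 78·79·157/6 − 1·2·3/6
= 161239 − 1 = 161238

Σk² = 161238


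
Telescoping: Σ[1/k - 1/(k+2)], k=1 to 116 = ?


Telescoping with gap 2: two head and two tail terms survive.
= (1 + 1/2) - (1/117 + 1/118)
= 3/2 - 1/117 - 1/118 = 10237/6903

Sum = 10237/6903


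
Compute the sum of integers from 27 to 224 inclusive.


Σₖ₌27^224 k = Σₖ₌₁^224 k − Σₖ₌₁^26 k
= 224·225/2 − 26·27/2
= 25200 − 351 = 24849

Σk = 24849


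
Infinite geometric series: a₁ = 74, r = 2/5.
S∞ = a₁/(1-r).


S∞ = a₁/(1-r) = 74/(1 - 2/5)
= 74/(3/5)
= 370/3

S∞ = 370/3


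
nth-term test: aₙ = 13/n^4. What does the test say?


lim(n→∞) 13/n^4 = 0
lim aₙ = 0 → nth-term test is INCONCLUSIVE
(Need other tests; this is actually a convergent p-series with p=4 > 1)

Inconclusive (lim aₙ = 0; need another test)


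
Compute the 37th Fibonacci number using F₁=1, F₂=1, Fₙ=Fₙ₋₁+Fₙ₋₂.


Fibonacci sequence: 1, 1, 2, 3, 5, 8, 13, 21, 34, 55, 89, ...
F(37) = 24157817

F(37) = 24157817


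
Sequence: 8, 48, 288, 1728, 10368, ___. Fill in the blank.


Pattern: geometric (r=6)
Terms: 8, 48, 288, 1728, 10368
Next term = 62208

Next term = 62208


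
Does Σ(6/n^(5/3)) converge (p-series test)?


p-series test: Σ c/n^p converges if p > 1, diverges if p ≤ 1 (constant c > 0 doesn't affect convergence).
p = 5/3
5/3 > 1 → CONVERGES

Converges (p = 5/3 > 1)


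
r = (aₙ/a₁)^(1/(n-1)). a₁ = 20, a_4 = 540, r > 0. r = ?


r^(n-1) = aₙ/a₁
r^3 = 540/20 = 27
r = 27^(1/3)
= 3

r = 3


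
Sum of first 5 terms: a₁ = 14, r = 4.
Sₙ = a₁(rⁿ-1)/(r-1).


Sₙ = 14×(4^5 - 1)/(4 - 1)
= 14×(1024 - 1)/3
= 14×1023/3
= 4774

S_5 = 4774


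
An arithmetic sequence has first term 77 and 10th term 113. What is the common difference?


d = (aₙ - a₁)/(n-1)
= (113 - 77)/(10-1)
= 36/9 = 4

d = 4


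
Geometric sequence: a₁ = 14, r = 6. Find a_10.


aₙ = a₁·r^(n-1)
= 14×6^9
= 14×10077696
= 141087744

a_10 = 141087744


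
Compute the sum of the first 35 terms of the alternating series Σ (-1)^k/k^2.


S = -1 + 1/4 - 1/9 + 1/16 - 1/25 + 1/36 - 1/49 + 1/64 ± ...
= -0.8229
(Full series converges to -π²/12 ≈ -0.8225)

S_35 = -0.8229


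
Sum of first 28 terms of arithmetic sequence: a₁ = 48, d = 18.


aₙ = 48 + (28-1)×18 = 534
Sₙ = n(a₁+aₙ)/2 = 28×(48+534)/2
= 28×582/2 = 8148

S_28 = 8148


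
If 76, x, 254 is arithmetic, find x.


AM = (76 + 254)/2 = 330/2 = 165

AM = 165


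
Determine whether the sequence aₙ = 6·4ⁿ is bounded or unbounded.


aₙ = 6·4ⁿ → as n→∞, aₙ→∞ (since base 4 > 1)
No finite upper bound exists
The sequence is UNBOUNDED

Unbounded (aₙ → ∞ as n → ∞)


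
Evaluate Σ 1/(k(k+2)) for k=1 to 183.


1/(k(k+2)) = (1/2)·(1/k - 1/(k+2)) (partial fractions)
Telescoping: Σ = (1/2)·(1 + 1/2 - 1/184 - 1/185) = 50691/68080

Sum = 50691/68080


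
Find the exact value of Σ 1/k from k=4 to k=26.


Σₖ₌4^26 1/k = 1/4 + 1/5 + 1/6 + ... + 1/26
= 18035598467/8923714800
≈ 2.0211

Sum = 18035598467/8923714800 ≈ 2.0211


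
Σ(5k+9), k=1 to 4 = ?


Σ(5k+9) = 5·Σk + 9·n
= 5·10 + 9·4
= 50 + 36 = 86

Σ = 86


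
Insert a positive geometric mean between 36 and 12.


GM = √(36×12) = √432 = 20.7846

GM = 20.7846


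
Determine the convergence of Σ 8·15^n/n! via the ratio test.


aₙ = 8·15^n/n!
a_{n+1}/aₙ = 15^(n+1)/(n+1)! × n!/15^n  (constant 8 cancels)
= 15/(n+1)
L = lim(n→∞) 15/(n+1) = 0
L < 1 → series CONVERGES

Converges (ratio test: L = 0 < 1)


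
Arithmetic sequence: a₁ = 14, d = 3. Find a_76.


aₙ = a₁ + (n-1)d
= 14 + (76-1)×3
= 14 + 225
= 239

a_76 = 239


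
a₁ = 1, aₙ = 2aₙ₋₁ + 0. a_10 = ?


Computing step by step:
a_1 = 1
a_2 = 2
a_3 = 4
a_4 = 8
a_5 = 16
a_6 = 32
a_7 = 64
a_8 = 128
a_9 = 256
a_10 = 512


a_10 = 512


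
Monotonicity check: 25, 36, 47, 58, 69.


Differences: 11, 11, 11, 11
All differences > 0 → strictly INCREASING

Monotonically increasing


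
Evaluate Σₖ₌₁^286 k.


n(n+1)/2 = 286×287/2 = 82082/2 = 41041

Σk = 41041


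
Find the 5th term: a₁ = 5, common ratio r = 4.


aₙ = a₁·r^(n-1)
= 5×4^4
= 5×256
= 1280

a_5 = 1280


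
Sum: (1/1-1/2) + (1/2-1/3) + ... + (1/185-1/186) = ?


Telescoping: adjacent terms cancel.
= 1/1 - 1/186
= 1 - 1/186 = 185/186

Sum = 185/186


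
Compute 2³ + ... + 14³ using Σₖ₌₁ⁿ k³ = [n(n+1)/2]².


Σₖ₌2^14 k³ = [14·15/2]² − [1·2/2]²
= 11025 − 1 = 11024

Σk³ = 11024


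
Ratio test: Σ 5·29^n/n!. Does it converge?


aₙ = 5·29^n/n!
a_{n+1}/aₙ = 29^(n+1)/(n+1)! × n!/29^n  (constant 5 cancels)
= 29/(n+1)
L = lim(n→∞) 29/(n+1) = 0
L < 1 → series CONVERGES

Converges (ratio test: L = 0 < 1)


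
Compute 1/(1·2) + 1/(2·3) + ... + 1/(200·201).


1/(k(k+1)) = 1/k - 1/(k+1) (partial fractions)
Telescoping: Σ = 1 - 1/201 = 200/201

Sum = 200/201


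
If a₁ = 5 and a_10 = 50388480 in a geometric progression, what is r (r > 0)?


r^(n-1) = aₙ/a₁
r^9 = 50388480/5 = 10077696
r = 10077696^(1/9)
= 6

r = 6


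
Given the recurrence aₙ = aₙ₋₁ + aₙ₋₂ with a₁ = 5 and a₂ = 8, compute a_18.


Computing iteratively: 5, 8, 13, 21, 34, 55, 89, 144, 233, 377, 610, 987, ...
a_18 = 17711

a_18 = 17711


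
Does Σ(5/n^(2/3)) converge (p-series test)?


p-series test: Σ c/n^p converges if p > 1, diverges if p ≤ 1 (constant c > 0 doesn't affect convergence).
p = 2/3
2/3 ≤ 1 → DIVERGES

Diverges (p = 2/3 ≤ 1)


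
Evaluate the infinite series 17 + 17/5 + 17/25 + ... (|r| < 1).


S∞ = a₁/(1-r) = 17/(1 - 1/5)
= 17/(4/5)
= 85/4

S∞ = 85/4


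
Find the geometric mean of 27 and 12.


GM = √(27×12) = √324 = 18

GM = 18


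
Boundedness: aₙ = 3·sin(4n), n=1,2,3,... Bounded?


For all n, -1 ≤ sin(4n) ≤ 1, so -3 ≤ 3·sin(4n) ≤ 3
Lower bound: -3, Upper bound: 3
The sequence IS bounded

Bounded (-3 ≤ aₙ ≤ 3)


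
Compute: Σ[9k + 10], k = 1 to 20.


Σ(9k+10) = 9·Σk + 10·n
= 9·210 + 10·20
= 1890 + 200 = 2090

Σ = 2090


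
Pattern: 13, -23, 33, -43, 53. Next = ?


Pattern: alternating sign, magnitude arithmetic (d=10)
Terms: 13, -23, 33, -43, 53
Next term = -63

Next term = -63


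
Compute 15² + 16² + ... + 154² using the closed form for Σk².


Σₖ₌15^154 k² = Σₖ₌₁^154 k² − Σₖ₌₁^14 k²
= 154·155·309/6 − 14·15·29/6
= 1229305 − 1015 = 1228290

Σk² = 1228290


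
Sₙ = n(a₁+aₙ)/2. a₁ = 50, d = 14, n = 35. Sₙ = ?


aₙ = 50 + (35-1)×14 = 526
Sₙ = n(a₁+aₙ)/2 = 35×(50+526)/2
= 35×576/2 = 10080

S_35 = 10080


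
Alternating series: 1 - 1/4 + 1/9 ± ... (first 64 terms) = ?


S = 1 - 1/4 + 1/9 - 1/16 + 1/25 - 1/36 + 1/49 - 1/64 ± ...
= 0.8223
(Full series converges to +π²/12 ≈ +0.8225)

S_64 = 0.8223


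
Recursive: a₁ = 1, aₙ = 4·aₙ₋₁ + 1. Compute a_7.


Computing step by step:
a_1 = 1
a_2 = 5
a_3 = 21
a_4 = 85
a_5 = 341
a_6 = 1365
a_7 = 5461


a_7 = 5461


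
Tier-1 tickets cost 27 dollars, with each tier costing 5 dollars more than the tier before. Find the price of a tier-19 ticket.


aₙ = a₁ + (n-1)d
= 27 + (19-1)×5
= 27 + 90
= 117

a_19 = 117


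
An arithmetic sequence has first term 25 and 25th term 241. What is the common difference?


d = (aₙ - a₁)/(n-1)
= (241 - 25)/(25-1)
= 216/24 = 9

d = 9


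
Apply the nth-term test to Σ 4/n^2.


lim(n→∞) 4/n^2 = 0
lim aₙ = 0 → nth-term test is INCONCLUSIVE
(Need other tests; this is actually a convergent p-series with p=2 > 1)

Inconclusive (lim aₙ = 0; need another test)


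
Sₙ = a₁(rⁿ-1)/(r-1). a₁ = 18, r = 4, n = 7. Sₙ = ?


Sₙ = 18×(4^7 - 1)/(4 - 1)
= 18×(16384 - 1)/3
= 18×16383/3
= 98298

S_7 = 98298


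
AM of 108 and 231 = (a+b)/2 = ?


AM = (108 + 231)/2 = 339/2 = 169.5

AM = 169.5


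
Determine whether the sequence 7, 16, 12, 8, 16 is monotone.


Differences: 9, -4, -4, 8
Difference at position 1 is +9 (> 0) but position 2 is -4 (< 0) — sequence both rises and falls
→ NOT monotonic

Not monotonic


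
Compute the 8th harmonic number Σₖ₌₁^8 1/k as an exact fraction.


H_8 = 1/1 + 1/2 + 1/3 + 1/4 + 1/5 + 1/6 + 1/7 + 1/8
= 761/280
≈ 2.7179

H_8 = 761/280 ≈ 2.7179


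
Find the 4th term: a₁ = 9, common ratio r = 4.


aₙ = a₁·r^(n-1)
= 9×4^3
= 9×64
= 576

a_4 = 576


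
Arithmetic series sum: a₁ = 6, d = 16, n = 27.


aₙ = 6 + (27-1)×16 = 422
Sₙ = n(a₁+aₙ)/2 = 27×(6+422)/2
= 27×428/2 = 5778

S_27 = 5778


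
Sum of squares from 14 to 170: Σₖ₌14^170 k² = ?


Σₖ₌14^170 k² = Σₖ₌₁^170 k² − Σₖ₌₁^13 k²
= 170·171·341/6 − 13·14·27/6
= 1652145 − 819 = 1651326

Σk² = 1651326


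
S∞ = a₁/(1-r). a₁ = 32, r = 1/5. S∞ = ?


S∞ = a₁/(1-r) = 32/(1 - 1/5)
= 32/(4/5)
= 40

S∞ = 40


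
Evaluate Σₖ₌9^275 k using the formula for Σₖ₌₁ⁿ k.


Σₖ₌9^275 k = Σₖ₌₁^275 k − Σₖ₌₁^8 k
= 275·276/2 − 8·9/2
= 37950 − 36 = 37914

Σk = 37914


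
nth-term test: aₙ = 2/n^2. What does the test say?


lim(n→∞) 2/n^2 = 0
lim aₙ = 0 → nth-term test is INCONCLUSIVE
(Need other tests; this is actually a convergent p-series with p=2 > 1)

Inconclusive (lim aₙ = 0; need another test)


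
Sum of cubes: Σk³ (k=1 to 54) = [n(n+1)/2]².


n(n+1)/2 = 54×55/2 = 1485
Σk³ = 1485² = 2205225

Σk³ = 2205225


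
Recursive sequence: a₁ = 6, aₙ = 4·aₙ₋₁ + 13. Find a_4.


Computing step by step:
a_1 = 6
a_2 = 37
a_3 = 161
a_4 = 657


a_4 = 657


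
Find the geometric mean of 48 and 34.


GM = √(48×34) = √1632 = 40.398

GM = 40.398


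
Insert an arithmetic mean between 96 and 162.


AM = (96 + 162)/2 = 258/2 = 129

AM = 129


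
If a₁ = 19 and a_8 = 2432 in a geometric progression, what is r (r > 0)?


r^(n-1) = aₙ/a₁
r^7 = 2432/19 = 128
r = 128^(1/7)
= 2

r = 2


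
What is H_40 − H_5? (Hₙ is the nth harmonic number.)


Σₖ₌6^40 1/k = 1/6 + 1/7 + 1/8 + ... + 1/40
= 969115336318573/485721041551200
≈ 1.9952

Sum = 969115336318573/485721041551200 ≈ 1.9952


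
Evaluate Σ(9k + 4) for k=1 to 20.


Σ(9k+4) = 9·Σk + 4·n
= 9·210 + 4·20
= 1890 + 80 = 1970

Σ = 1970


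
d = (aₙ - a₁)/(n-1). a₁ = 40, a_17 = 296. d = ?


d = (aₙ - a₁)/(n-1)
= (296 - 40)/(17-1)
= 256/16 = 16

d = 16


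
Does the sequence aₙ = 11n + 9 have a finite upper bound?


aₙ = 11n + 9 → as n→∞, aₙ→∞
No finite upper bound exists
The sequence is UNBOUNDED

Unbounded (aₙ → ∞ as n → ∞)


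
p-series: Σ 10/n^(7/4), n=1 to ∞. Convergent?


p-series test: Σ c/n^p converges if p > 1, diverges if p ≤ 1 (constant c > 0 doesn't affect convergence).
p = 7/4
7/4 > 1 → CONVERGES

Converges (p = 7/4 > 1)


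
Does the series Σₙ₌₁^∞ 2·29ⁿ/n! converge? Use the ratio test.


aₙ = 2·29^n/n!
a_{n+1}/aₙ = 29^(n+1)/(n+1)! × n!/29^n  (constant 2 cancels)
= 29/(n+1)
L = lim(n→∞) 29/(n+1) = 0
L < 1 → series CONVERGES

Converges (ratio test: L = 0 < 1)


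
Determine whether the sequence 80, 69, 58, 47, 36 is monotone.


Differences: -11, -11, -11, -11
All differences < 0 → strictly DECREASING

Monotonically decreasing


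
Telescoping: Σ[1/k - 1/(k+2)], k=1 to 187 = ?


Telescoping with gap 2: two head and two tail terms survive.
= (1 + 1/2) - (1/188 + 1/189)
= 3/2 - 1/188 - 1/189 = 52921/35532

Sum = 52921/35532


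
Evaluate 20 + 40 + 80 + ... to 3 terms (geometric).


Sₙ = 20×(2^3 - 1)/(2 - 1)
= 20×(8 - 1)/1
= 20×7/1
= 140

S_3 = 140


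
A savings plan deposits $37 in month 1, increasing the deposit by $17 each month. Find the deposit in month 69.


aₙ = a₁ + (n-1)d
= 37 + (69-1)×17
= 37 + 1156
= 1193

a_69 = 1193


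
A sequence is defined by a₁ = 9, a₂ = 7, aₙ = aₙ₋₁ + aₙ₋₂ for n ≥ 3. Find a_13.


Computing iteratively: 9, 7, 16, 23, 39, 62, 101, 163, 264, 427, 691, 1118, ...
a_13 = 1809

a_13 = 1809


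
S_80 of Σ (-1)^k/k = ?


S = -1 + 1/2 - 1/3 + 1/4 - 1/5 + 1/6 - 1/7 + 1/8 ± ...
= -0.6869
(Full series converges to -ln(2) ≈ -0.6931)

S_80 = -0.6869


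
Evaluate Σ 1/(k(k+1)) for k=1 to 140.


1/(k(k+1)) = 1/k - 1/(k+1) (partial fractions)
Telescoping: Σ = 1 - 1/141 = 140/141

Sum = 140/141


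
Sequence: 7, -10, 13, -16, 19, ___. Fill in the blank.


Pattern: alternating sign, magnitude arithmetic (d=3)
Terms: 7, -10, 13, -16, 19
Next term = -22

Next term = -22


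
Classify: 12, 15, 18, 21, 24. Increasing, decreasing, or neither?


Differences: 3, 3, 3, 3
All differences > 0 → strictly INCREASING

Monotonically increasing


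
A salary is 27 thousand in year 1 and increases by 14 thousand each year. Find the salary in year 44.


aₙ = a₁ + (n-1)d
= 27 + (44-1)×14
= 27 + 602
= 629

a_44 = 629


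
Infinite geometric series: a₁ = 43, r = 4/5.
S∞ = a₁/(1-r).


S∞ = a₁/(1-r) = 43/(1 - 4/5)
= 43/(1/5)
= 215

S∞ = 215


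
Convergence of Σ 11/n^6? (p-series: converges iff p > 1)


p-series test: Σ c/n^p converges if p > 1, diverges if p ≤ 1 (constant c > 0 doesn't affect convergence).
p = 6
6 > 1 → CONVERGES

Converges (p = 6 > 1)


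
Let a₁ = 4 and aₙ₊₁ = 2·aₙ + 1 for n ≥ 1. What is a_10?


Computing step by step:
a_1 = 4
a_2 = 9
a_3 = 19
a_4 = 39
a_5 = 79
a_6 = 159
a_7 = 319
a_8 = 639
a_9 = 1279
a_10 = 2559


a_10 = 2559


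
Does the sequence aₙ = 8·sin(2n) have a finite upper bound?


For all n, -1 ≤ sin(2n) ≤ 1, so -8 ≤ 8·sin(2n) ≤ 8
Lower bound: -8, Upper bound: 8
The sequence IS bounded

Bounded (-8 ≤ aₙ ≤ 8)


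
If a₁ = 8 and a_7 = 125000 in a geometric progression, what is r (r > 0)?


r^(n-1) = aₙ/a₁
r^6 = 125000/8 = 15625
r = 15625^(1/6)
= ±5; taking r > 0 gives r = 5

r = 5


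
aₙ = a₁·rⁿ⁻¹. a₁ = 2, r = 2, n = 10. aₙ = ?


aₙ = a₁·r^(n-1)
= 2×2^9
= 2×512
= 1024

a_10 = 1024


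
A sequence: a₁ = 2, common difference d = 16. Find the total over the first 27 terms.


aₙ = 2 + (27-1)×16 = 418
Sₙ = n(a₁+aₙ)/2 = 27×(2+418)/2
= 27×420/2 = 5670

S_27 = 5670


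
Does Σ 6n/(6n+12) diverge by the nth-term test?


lim(n→∞) 6n/(6n+12) = 6/6 = 1  (divide numerator and denominator by n)
lim aₙ = 1 ≠ 0 → series DIVERGES

Diverges (lim aₙ = 1 ≠ 0)


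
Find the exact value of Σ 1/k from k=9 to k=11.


Σₖ₌9^11 1/k = 1/9 + 1/10 + 1/11
= 299/990
≈ 0.302

Sum = 299/990 ≈ 0.302


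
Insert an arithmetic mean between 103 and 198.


AM = (103 + 198)/2 = 301/2 = 150.5

AM = 150.5


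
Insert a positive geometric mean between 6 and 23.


GM = √(6×23) = √138 = 11.7473

GM = 11.7473


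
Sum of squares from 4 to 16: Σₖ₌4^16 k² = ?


Σₖ₌4^16 k² = Σₖ₌₁^16 k² − Σₖ₌₁^3 k²
= 16·17·33/6 − 3·4·7/6
= 1496 − 14 = 1482

Σk² = 1482


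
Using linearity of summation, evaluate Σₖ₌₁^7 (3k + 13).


Σ(3k+13) = 3·Σk + 13·n
= 3·28 + 13·7
= 84 + 91 = 175

Σ = 175


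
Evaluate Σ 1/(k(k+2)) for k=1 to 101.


1/(k(k+2)) = (1/2)·(1/k - 1/(k+2)) (partial fractions)
Telescoping: Σ = (1/2)·(1 + 1/2 - 1/102 - 1/103) = 7777/10506

Sum = 7777/10506


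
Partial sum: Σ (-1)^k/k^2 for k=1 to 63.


S = -1 + 1/4 - 1/9 + 1/16 - 1/25 + 1/36 - 1/49 + 1/64 ± ...
= -0.8226
(Full series converges to -π²/12 ≈ -0.8225)

S_63 = -0.8226


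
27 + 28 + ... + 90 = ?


Σₖ₌27^90 k = Σₖ₌₁^90 k − Σₖ₌₁^26 k
= 90·91/2 − 26·27/2
= 4095 − 351 = 3744

Σk = 3744


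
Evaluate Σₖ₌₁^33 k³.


n(n+1)/2 = 33×34/2 = 561
Σk³ = 561² = 314721

Σk³ = 314721


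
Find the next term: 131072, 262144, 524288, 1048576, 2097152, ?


Pattern: powers of 2: 2ⁿ
Terms: 131072, 262144, 524288, 1048576, 2097152
Next term = 4194304

Next term = 4194304


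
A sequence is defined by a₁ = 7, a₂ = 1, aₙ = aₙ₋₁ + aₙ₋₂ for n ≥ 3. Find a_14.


Computing iteratively: 7, 1, 8, 9, 17, 26, 43, 69, 112, 181, 293, 474, ...
a_14 = 1241

a_14 = 1241


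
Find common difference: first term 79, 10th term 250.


d = (aₙ - a₁)/(n-1)
= (250 - 79)/(10-1)
= 171/9 = 19

d = 19


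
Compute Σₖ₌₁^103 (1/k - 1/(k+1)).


Telescoping: adjacent terms cancel.
= 1/1 - 1/104
= 1 - 1/104 = 103/104

Sum = 103/104


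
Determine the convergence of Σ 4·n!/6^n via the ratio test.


aₙ = 4·n!/6^n
a_{n+1}/aₙ = (n+1)!/6^(n+1) × 6^n/n!  (constant 4 cancels)
= (n+1)/6
L = lim(n→∞) (n+1)/6 = ∞
L > 1 → series DIVERGES

Diverges (ratio test: L = ∞ > 1)


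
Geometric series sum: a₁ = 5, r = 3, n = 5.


Sₙ = 5×(3^5 - 1)/(3 - 1)
= 5×(243 - 1)/2
= 5×242/2
= 605

S_5 = 605


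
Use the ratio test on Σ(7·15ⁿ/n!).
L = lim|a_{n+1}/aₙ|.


aₙ = 7·15^n/n!
a_{n+1}/aₙ = 15^(n+1)/(n+1)! × n!/15^n  (constant 7 cancels)
= 15/(n+1)
L = lim(n→∞) 15/(n+1) = 0
L < 1 → series CONVERGES

Converges (ratio test: L = 0 < 1)


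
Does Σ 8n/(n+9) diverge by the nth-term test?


lim(n→∞) 8n/(n+9) = 8/1 = 8  (divide numerator and denominator by n)
lim aₙ = 8 ≠ 0 → series DIVERGES

Diverges (lim aₙ = 8 ≠ 0)


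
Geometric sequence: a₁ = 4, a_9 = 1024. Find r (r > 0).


r^(n-1) = aₙ/a₁
r^8 = 1024/4 = 256
r = 256^(1/8)
= ±2; taking r > 0 gives r = 2

r = 2


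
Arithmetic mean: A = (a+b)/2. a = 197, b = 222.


AM = (197 + 222)/2 = 419/2 = 209.5

AM = 209.5


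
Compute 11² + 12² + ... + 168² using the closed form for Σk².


Σₖ₌11^168 k² = Σₖ₌₁^168 k² − Σₖ₌₁^10 k²
= 168·169·337/6 − 10·11·21/6
= 1594684 − 385 = 1594299

Σk² = 1594299


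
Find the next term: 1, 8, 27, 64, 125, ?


Pattern: perfect cubes: n³
Terms: 1, 8, 27, 64, 125
Next term = 216

Next term = 216


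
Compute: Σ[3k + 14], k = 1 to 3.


Σ(3k+14) = 3·Σk + 14·n
= 3·6 + 14·3
= 18 + 42 = 60

Σ = 60


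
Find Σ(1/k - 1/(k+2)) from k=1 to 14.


Telescoping with gap 2: two head and two tail terms survive.
= (1 + 1/2) - (1/15 + 1/16)
= 3/2 - 1/15 - 1/16 = 329/240

Sum = 329/240


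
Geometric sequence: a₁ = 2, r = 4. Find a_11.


aₙ = a₁·r^(n-1)
= 2×4^10
= 2×1048576
= 2097152

a_11 = 2097152


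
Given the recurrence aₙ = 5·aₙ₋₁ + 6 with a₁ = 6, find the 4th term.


Computing step by step:
a_1 = 6
a_2 = 36
a_3 = 186
a_4 = 936


a_4 = 936


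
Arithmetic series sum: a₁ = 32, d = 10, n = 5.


aₙ = 32 + (5-1)×10 = 72
Sₙ = n(a₁+aₙ)/2 = 5×(32+72)/2
= 5×104/2 = 260

S_5 = 260


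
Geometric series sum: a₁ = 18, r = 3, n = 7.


Sₙ = 18×(3^7 - 1)/(3 - 1)
= 18×(2187 - 1)/2
= 18×2186/2
= 19674

S_7 = 19674


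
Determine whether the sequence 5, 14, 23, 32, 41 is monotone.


Differences: 9, 9, 9, 9
All differences > 0 → strictly INCREASING

Monotonically increasing


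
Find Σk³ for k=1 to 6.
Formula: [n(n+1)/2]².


n(n+1)/2 = 6×7/2 = 21
Σk³ = 21² = 441

Σk³ = 441


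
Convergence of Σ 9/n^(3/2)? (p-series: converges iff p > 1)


p-series test: Σ c/n^p converges if p > 1, diverges if p ≤ 1 (constant c > 0 doesn't affect convergence).
p = 3/2
3/2 > 1 → CONVERGES

Converges (p = 3/2 > 1)


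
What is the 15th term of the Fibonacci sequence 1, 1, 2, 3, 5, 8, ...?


Fibonacci sequence: 1, 1, 2, 3, 5, 8, 13, 21, 34, 55, 89, ...
F(15) = 610

F(15) = 610


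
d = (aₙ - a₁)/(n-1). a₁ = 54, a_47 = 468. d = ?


d = (aₙ - a₁)/(n-1)
= (468 - 54)/(47-1)
= 414/46 = 9

d = 9


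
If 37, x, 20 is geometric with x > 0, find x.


GM = √(37×20) = √740 = 27.2029

GM = 27.2029


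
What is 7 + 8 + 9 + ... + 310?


Σₖ₌7^310 k = Σₖ₌₁^310 k − Σₖ₌₁^6 k
= 310·311/2 − 6·7/2
= 48205 − 21 = 48184

Σk = 48184


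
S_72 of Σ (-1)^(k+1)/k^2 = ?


S = 1 - 1/4 + 1/9 - 1/16 + 1/25 - 1/36 + 1/49 - 1/64 ± ...
= 0.8224
(Full series converges to +π²/12 ≈ +0.8225)

S_72 = 0.8224


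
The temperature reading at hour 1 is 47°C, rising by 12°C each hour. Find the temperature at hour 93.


aₙ = a₁ + (n-1)d
= 47 + (93-1)×12
= 47 + 1104
= 1151

a_93 = 1151


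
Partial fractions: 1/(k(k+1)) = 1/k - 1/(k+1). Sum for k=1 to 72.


1/(k(k+1)) = 1/k - 1/(k+1) (partial fractions)
Telescoping: Σ = 1 - 1/73 = 72/73

Sum = 72/73


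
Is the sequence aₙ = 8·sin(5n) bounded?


For all n, -1 ≤ sin(5n) ≤ 1, so -8 ≤ 8·sin(5n) ≤ 8
Lower bound: -8, Upper bound: 8
The sequence IS bounded

Bounded (-8 ≤ aₙ ≤ 8)


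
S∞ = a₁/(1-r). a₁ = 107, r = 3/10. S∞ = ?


S∞ = a₁/(1-r) = 107/(1 - 3/10)
= 107/(7/10)
= 1070/7

S∞ = 1070/7


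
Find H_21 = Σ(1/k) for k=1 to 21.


H_21 = 1/1 + 1/2 + 1/3 + ... + 1/21
= 18858053/5173168
≈ 3.6454

H_21 = 18858053/5173168 ≈ 3.6454


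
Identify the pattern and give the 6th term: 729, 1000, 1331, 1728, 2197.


Pattern: perfect cubes: n³
Terms: 729, 1000, 1331, 1728, 2197
Next term = 2744

Next term = 2744


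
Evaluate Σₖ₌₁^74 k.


n(n+1)/2 = 74×75/2 = 5550/2 = 2775

Σk = 2775


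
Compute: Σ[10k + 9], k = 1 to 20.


Σ(10k+9) = 10·Σk + 9·n
= 10·210 + 9·20
= 2100 + 180 = 2280

Σ = 2280


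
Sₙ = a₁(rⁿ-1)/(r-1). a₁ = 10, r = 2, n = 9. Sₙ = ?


Sₙ = 10×(2^9 - 1)/(2 - 1)
= 10×(512 - 1)/1
= 10×511/1
= 5110

S_9 = 5110


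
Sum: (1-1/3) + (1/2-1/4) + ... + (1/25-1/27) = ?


Telescoping with gap 2: two head and two tail terms survive.
= (1 + 1/2) - (1/26 + 1/27)
= 3/2 - 1/26 - 1/27 = 500/351

Sum = 500/351


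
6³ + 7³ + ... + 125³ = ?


Σₖ₌6^125 k³ = [125·126/2]² − [5·6/2]²
= 62015625 − 225 = 62015400

Σk³ = 62015400


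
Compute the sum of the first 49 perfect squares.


n = 49
n(n+1)(2n+1)/6 = 49×50×99/6
= 242550/6 = 40425

Σk² = 40425


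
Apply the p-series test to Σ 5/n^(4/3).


p-series test: Σ c/n^p converges if p > 1, diverges if p ≤ 1 (constant c > 0 doesn't affect convergence).
p = 4/3
4/3 > 1 → CONVERGES

Converges (p = 4/3 > 1)


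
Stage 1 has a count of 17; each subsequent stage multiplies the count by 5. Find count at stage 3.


aₙ = a₁·r^(n-1)
= 17×5^2
= 17×25
= 425

a_3 = 425


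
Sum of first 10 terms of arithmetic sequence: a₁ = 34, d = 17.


aₙ = 34 + (10-1)×17 = 187
Sₙ = n(a₁+aₙ)/2 = 10×(34+187)/2
= 10×221/2 = 1105

S_10 = 1105


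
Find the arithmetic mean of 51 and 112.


AM = (51 + 112)/2 = 163/2 = 81.5

AM = 81.5


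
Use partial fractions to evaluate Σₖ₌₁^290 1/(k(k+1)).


1/(k(k+1)) = 1/k - 1/(k+1) (partial fractions)
Telescoping: Σ = 1 - 1/291 = 290/291

Sum = 290/291


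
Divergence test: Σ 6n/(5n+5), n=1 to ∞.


lim(n→∞) 6n/(5n+5) = 6/5 = 6/5  (divide numerator and denominator by n)
lim aₙ = 6/5 ≠ 0 → series DIVERGES

Diverges (lim aₙ = 6/5 ≠ 0)


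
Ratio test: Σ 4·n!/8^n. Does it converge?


aₙ = 4·n!/8^n
a_{n+1}/aₙ = (n+1)!/8^(n+1) × 8^n/n!  (constant 4 cancels)
= (n+1)/8
L = lim(n→∞) (n+1)/8 = ∞
L > 1 → series DIVERGES

Diverges (ratio test: L = ∞ > 1)


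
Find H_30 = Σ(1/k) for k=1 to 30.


H_30 = 1/1 + 1/2 + 1/3 + ... + 1/30
= 9304682830147/2329089562800
≈ 3.995

H_30 = 9304682830147/2329089562800 ≈ 3.995


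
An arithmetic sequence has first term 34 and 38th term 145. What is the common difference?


d = (aₙ - a₁)/(n-1)
= (145 - 34)/(38-1)
= 111/37 = 3

d = 3


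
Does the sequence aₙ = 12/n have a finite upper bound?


a₁ = 12, a₂ = 12/2, a₃ = 12/3, ...
0 < aₙ ≤ 12 for all n ≥ 1
Lower bound: 0, Upper bound: 12
The sequence IS bounded

Bounded (0 < aₙ ≤ 12)


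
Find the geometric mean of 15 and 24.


GM = √(15×24) = √360 = 18.9737

GM = 18.9737


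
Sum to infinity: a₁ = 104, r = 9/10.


S∞ = a₁/(1-r) = 104/(1 - 9/10)
= 104/(1/10)
= 1040

S∞ = 1040


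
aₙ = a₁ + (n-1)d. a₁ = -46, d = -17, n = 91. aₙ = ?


aₙ = a₁ + (n-1)d
= -46 + (91-1)×-17
= -46 - 1530
= -1576

a_91 = -1576


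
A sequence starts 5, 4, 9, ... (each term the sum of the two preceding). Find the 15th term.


Computing iteratively: 5, 4, 9, 13, 22, 35, 57, 92, 149, 241, 390, 631, ...
a_15 = 2673

a_15 = 2673


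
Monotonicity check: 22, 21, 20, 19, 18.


Differences: -1, -1, -1, -1
All differences < 0 → strictly DECREASING

Monotonically decreasing


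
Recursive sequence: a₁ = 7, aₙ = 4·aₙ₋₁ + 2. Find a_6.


Computing step by step:
a_1 = 7
a_2 = 30
a_3 = 122
a_4 = 490
a_5 = 1962
a_6 = 7850


a_6 = 7850


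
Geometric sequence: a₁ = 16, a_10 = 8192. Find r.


r^(n-1) = aₙ/a₁
r^9 = 8192/16 = 512
r = 512^(1/9)
= 2

r = 2


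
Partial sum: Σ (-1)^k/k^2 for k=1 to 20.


S = -1 + 1/4 - 1/9 + 1/16 - 1/25 + 1/36 - 1/49 + 1/64 ± ...
= -0.8213
(Full series converges to -π²/12 ≈ -0.8225)

S_20 = -0.8213


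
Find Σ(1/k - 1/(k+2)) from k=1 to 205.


Telescoping with gap 2: two head and two tail terms survive.
= (1 + 1/2) - (1/206 + 1/207)
= 3/2 - 1/206 - 1/207 = 31775/21321

Sum = 31775/21321


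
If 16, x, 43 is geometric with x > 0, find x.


GM = √(16×43) = √688 = 26.2298

GM = 26.2298


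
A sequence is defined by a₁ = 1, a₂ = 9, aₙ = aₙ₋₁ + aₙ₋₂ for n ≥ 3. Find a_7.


Computing iteratively: 1, 9, 10, 19, 29, 48, 77
a_7 = 77

a_7 = 77


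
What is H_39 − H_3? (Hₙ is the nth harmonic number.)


Σₖ₌4^39 1/k = 1/4 + 1/5 + 1/6 + ... + 1/39
= 1175546778977833/485721041551200
≈ 2.4202

Sum = 1175546778977833/485721041551200 ≈ 2.4202


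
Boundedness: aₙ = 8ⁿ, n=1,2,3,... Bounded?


aₙ = 8ⁿ → as n→∞, aₙ→∞ (since base 8 > 1)
No finite upper bound exists
The sequence is UNBOUNDED

Unbounded (aₙ → ∞ as n → ∞)


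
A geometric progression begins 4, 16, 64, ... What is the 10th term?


aₙ = a₁·r^(n-1)
= 4×4^9
= 4×262144
= 1048576

a_10 = 1048576


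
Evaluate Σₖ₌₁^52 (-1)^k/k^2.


S = -1 + 1/4 - 1/9 + 1/16 - 1/25 + 1/36 - 1/49 + 1/64 ± ...
= -0.8223
(Full series converges to -π²/12 ≈ -0.8225)

S_52 = -0.8223


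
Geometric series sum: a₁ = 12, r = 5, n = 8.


Sₙ = 12×(5^8 - 1)/(5 - 1)
= 12×(390625 - 1)/4
= 12×390624/4
= 1171872

S_8 = 1171872


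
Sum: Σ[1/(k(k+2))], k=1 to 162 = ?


1/(k(k+2)) = (1/2)·(1/k - 1/(k+2)) (partial fractions)
Telescoping: Σ = (1/2)·(1 + 1/2 - 1/163 - 1/164) = 39771/53464

Sum = 39771/53464


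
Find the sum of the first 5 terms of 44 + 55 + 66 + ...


aₙ = 44 + (5-1)×11 = 88
Sₙ = n(a₁+aₙ)/2 = 5×(44+88)/2
= 5×132/2 = 330

S_5 = 330


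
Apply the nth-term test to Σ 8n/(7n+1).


lim(n→∞) 8n/(7n+1) = 8/7 = 8/7  (divide numerator and denominator by n)
lim aₙ = 8/7 ≠ 0 → series DIVERGES

Diverges (lim aₙ = 8/7 ≠ 0)


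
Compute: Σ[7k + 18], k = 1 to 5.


Σ(7k+18) = 7·Σk + 18·n
= 7·15 + 18·5
= 105 + 90 = 195

Σ = 195


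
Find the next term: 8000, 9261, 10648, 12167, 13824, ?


Pattern: perfect cubes: n³
Terms: 8000, 9261, 10648, 12167, 13824
Next term = 15625

Next term = 15625


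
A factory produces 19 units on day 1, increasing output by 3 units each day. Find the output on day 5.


aₙ = a₁ + (n-1)d
= 19 + (5-1)×3
= 19 + 12
= 31

a_5 = 31


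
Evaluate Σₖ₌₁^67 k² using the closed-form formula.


n = 67
n(n+1)(2n+1)/6 = 67×68×135/6
= 615060/6 = 102510

Σk² = 102510


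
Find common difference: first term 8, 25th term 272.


d = (aₙ - a₁)/(n-1)
= (272 - 8)/(25-1)
= 264/24 = 11

d = 11


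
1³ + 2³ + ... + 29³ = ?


n(n+1)/2 = 29×30/2 = 435
Σk³ = 435² = 189225

Σk³ = 189225


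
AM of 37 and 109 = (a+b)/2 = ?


AM = (37 + 109)/2 = 146/2 = 73

AM = 73


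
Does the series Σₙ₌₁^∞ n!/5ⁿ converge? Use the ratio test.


aₙ = n!/5^n
a_{n+1}/aₙ = (n+1)!/5^(n+1) × 5^n/n!
= (n+1)/5
L = lim(n→∞) (n+1)/5 = ∞
L > 1 → series DIVERGES

Diverges (ratio test: L = ∞ > 1)


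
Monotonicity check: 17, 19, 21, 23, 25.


Differences: 2, 2, 2, 2
All differences > 0 → strictly INCREASING

Monotonically increasing


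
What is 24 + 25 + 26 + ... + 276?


Σₖ₌24^276 k = Σₖ₌₁^276 k − Σₖ₌₁^23 k
= 276·277/2 − 23·24/2
= 38226 − 276 = 37950

Σk = 37950
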